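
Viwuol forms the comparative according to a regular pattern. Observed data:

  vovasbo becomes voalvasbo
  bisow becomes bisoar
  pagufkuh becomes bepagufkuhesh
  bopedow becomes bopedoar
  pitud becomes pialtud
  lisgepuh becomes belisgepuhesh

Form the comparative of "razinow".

razinoar

"razinow" ends in -w. The stems ending in -w (bisow → bisoar, bopedow → bopedoar) drop the final letter and add -ar.
So razinow → razinoar.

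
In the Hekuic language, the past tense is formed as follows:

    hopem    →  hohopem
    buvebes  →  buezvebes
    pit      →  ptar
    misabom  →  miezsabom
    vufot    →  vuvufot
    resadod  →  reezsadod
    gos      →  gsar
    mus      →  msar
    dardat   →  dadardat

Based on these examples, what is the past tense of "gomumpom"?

goezmumpom

"gomumpom" has 3 vowels. The stems with 3 vowels (misabom → miezsabom, buvebes → buezvebes, resadod → reezsadod) insert -ez- after the first vowel.
The other patterns: stems with 1 vowel delete the last vowel and add -ar; stems with 2 vowels repeat the first consonant+vowel as a prefix.
So gomumpom → goezmumpom.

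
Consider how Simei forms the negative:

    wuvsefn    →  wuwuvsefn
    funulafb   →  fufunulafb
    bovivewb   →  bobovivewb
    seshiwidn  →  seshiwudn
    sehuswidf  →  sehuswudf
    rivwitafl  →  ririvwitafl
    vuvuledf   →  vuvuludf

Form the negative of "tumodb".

tumudb

seshiwidn and wuvsefn both end in -n yet inflect differently (seshiwudn, wuwuvsefn), so the final letter is not what conditions the rule; the second-to-last letter is.
"tumodb" has second-to-last letter 'd'. The stems whose second-to-last letter is 'd' (vuvuledf → vuvuludf, seshiwidn → seshiwudn, sehuswidf → sehuswudf) change the last vowel to 'u'.
The other pattern: stems whose second-to-last letter is 'f' or 'w' repeat the first consonant+vowel as a prefix.
So tumodb → tumudb.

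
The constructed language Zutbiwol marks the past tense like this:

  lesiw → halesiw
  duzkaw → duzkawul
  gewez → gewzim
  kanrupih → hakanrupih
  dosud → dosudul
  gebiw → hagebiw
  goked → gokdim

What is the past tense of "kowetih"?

"kowetih" has last vowel 'i'. The stems whose last vowel is 'i' (gebiw → hagebiw, kanrupih → hakanrupih, lesiw → halesiw) add the prefix ha-.
So kowetih → hakowetih.

hakowetih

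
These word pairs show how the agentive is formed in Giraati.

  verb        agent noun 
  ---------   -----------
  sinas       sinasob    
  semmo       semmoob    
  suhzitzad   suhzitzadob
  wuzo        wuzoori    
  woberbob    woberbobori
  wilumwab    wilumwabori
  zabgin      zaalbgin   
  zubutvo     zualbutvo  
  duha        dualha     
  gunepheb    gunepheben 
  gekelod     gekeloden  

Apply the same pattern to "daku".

daalku

"daku" begins with d-. The one such stem in the data (duha → dualha) inserts -al- after the first vowel (as do zabgin, zubutvo), so the same rule applies.
So daku → daalku.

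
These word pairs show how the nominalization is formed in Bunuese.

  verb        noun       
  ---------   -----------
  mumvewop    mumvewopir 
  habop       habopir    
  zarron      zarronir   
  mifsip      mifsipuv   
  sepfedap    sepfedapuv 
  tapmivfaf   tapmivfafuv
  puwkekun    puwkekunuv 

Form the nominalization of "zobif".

zobifuv

"zobif" has last vowel 'i'. The one such stem in the data (mifsip → mifsipuv) adds -uv, so the same rule applies.
The other pattern: stems whose last vowel is 'o' add -ir.
So zobif → zobifuv.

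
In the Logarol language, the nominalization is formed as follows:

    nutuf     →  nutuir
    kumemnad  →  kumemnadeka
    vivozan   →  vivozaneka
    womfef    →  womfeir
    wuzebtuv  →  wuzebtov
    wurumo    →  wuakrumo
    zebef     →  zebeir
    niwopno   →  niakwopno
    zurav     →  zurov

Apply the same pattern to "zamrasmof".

nutuf and wuzebtuv both have last vowel 'u' yet inflect differently (nutuir, wuzebtov), so the last vowel is not what conditions the rule; the final letter is.
"zamrasmof" ends in -f. The stems ending in -f (womfef → womfeir, zebef → zebeir, nutuf → nutuir) drop the final letter and add -ir.
The other patterns: stems ending in -o insert -ak- after the first vowel; stems ending in -v change the last vowel to 'o'; stems ending in -d or -n add -eka.
So zamrasmof → zamrasmoir.

zamrasmoir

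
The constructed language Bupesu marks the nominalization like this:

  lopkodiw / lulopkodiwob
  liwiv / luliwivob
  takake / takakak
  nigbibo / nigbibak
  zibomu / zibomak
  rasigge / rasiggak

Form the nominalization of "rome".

romak

"rome" ends in a vowel. The stems ending in a vowel (takake → takakak, nigbibo → nigbibak, zibomu → zibomak) drop the final letter and add -ak.
So rome → romak.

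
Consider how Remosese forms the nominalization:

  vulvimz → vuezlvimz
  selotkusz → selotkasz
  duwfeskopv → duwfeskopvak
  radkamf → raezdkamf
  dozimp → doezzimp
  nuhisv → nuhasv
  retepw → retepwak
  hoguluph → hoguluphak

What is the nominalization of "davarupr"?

"davarupr" has second-to-last letter 'p'. The stems whose second-to-last letter is 'p' (retepw → retepwak, duwfeskopv → duwfeskopvak, hoguluph → hoguluphak) add -ak.
So davarupr → davaruprak.

davaruprak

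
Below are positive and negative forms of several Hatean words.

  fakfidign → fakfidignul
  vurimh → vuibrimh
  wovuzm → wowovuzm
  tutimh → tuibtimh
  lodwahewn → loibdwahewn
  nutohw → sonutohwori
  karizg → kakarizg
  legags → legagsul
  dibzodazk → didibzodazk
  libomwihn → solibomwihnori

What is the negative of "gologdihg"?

fakfidign and libomwihn both end in -n yet inflect differently (fakfidignul, solibomwihnori), so the final letter is not what conditions the rule; the second-to-last letter is.
"gologdihg" has second-to-last letter 'h'. The stems whose second-to-last letter is 'h' (libomwihn → solibomwihnori, nutohw → sonutohwori) add so- … -ori around the stem.
The other patterns: stems whose second-to-last letter is 'g' add -ul; stems whose second-to-last letter is 'z' repeat the first consonant+vowel as a prefix; stems whose second-to-last letter is 'm' or 'w' insert -ib- after the first vowel.
So gologdihg → sogologdihgori.

sogologdihgori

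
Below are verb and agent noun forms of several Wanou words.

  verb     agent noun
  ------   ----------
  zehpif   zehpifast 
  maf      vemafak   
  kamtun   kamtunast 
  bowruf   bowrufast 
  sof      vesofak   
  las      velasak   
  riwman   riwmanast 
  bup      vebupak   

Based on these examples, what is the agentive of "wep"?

vewepak

"wep" has 1 vowel. The stems with 1 vowel (sof → vesofak, maf → vemafak, las → velasak) add ve- … -ak around the stem.
So wep → vewepak.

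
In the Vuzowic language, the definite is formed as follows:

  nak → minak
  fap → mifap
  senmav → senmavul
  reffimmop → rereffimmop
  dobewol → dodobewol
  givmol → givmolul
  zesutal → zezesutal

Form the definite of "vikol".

givmol and zesutal both end in -l yet inflect differently (givmolul, zezesutal), so the final letter is not what conditions the rule; the number of vowels is.
"vikol" has 2 vowels. The stems with 2 vowels (givmol → givmolul, senmav → senmavul) add -ul.
The other patterns: stems with 1 vowel add the prefix mi-; stems with 3 vowels repeat the first consonant+vowel as a prefix.
So vikol → vikolul.

vikolul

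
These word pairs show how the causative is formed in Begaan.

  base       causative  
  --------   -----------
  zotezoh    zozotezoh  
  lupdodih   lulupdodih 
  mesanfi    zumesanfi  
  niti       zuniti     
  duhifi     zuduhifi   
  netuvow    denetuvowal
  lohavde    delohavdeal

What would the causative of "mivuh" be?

lupdodih and mesanfi both have last vowel 'i' yet inflect differently (lulupdodih, zumesanfi), so the last vowel is not what conditions the rule; the final letter is.
"mivuh" ends in -h. The stems ending in -h (zotezoh → zozotezoh, lupdodih → lulupdodih) repeat the first consonant+vowel as a prefix.
The other patterns: stems ending in -i add the prefix zu-; stems ending in -e or -w add de- … -al around the stem.
So mivuh → mimivuh.

mimivuh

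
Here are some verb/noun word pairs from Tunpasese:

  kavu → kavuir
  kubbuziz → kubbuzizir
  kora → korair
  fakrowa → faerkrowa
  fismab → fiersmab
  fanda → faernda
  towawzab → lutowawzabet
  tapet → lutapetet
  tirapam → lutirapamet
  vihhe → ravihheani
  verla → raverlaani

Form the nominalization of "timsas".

"timsas" begins with t-. The stems beginning with t- (towawzab → lutowawzabet, tapet → lutapetet, tirapam → lutirapamet) add lu- … -et around the stem.
So timsas → lutimsaset.

lutimsaset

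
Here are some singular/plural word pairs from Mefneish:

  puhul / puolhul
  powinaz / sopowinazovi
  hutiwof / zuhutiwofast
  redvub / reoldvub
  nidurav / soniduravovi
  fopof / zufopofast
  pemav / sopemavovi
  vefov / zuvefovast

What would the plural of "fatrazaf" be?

vefov and pemav both end in -v yet inflect differently (zuvefovast, sopemavovi), so the final letter is not what conditions the rule; the last vowel is.
"fatrazaf" has last vowel 'a'. The stems whose last vowel is 'a' (pemav → sopemavovi, nidurav → soniduravovi, powinaz → sopowinazovi) add so- … -ovi around the stem.
So fatrazaf → sofatrazafovi.

sofatrazafovi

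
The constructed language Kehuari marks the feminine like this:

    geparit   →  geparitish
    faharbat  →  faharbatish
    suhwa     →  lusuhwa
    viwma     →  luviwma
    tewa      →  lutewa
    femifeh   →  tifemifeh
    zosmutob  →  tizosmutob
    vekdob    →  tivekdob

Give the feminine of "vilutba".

faharbat and suhwa both have last vowel 'a' yet inflect differently (faharbatish, lusuhwa), so the last vowel is not what conditions the rule; the final letter is.
"vilutba" ends in -a. The stems ending in -a (suhwa → lusuhwa, viwma → luviwma, tewa → lutewa) add the prefix lu-.
So vilutba → luvilutba.

luvilutba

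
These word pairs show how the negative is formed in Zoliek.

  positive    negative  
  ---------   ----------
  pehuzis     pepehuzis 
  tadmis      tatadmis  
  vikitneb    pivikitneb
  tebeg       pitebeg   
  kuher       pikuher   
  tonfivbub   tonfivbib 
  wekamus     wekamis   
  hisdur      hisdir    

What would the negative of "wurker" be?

piwurker

vikitneb and tonfivbub both end in -b yet inflect differently (pivikitneb, tonfivbib), so the final letter is not what conditions the rule; the last vowel is.
"wurker" has last vowel 'e'. The stems whose last vowel is 'e' (vikitneb → pivikitneb, tebeg → pitebeg, kuher → pikuher) add the prefix pi-.
So wurker → piwurker.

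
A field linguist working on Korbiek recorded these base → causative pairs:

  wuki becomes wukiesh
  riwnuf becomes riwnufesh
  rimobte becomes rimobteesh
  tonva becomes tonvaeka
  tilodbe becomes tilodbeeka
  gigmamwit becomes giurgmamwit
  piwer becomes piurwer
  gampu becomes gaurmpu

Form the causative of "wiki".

rimobte and tilodbe both end in -e yet inflect differently (rimobteesh, tilodbeeka), so the final letter is not what conditions the rule; the first letter is.
"wiki" begins with w-. The one such stem in the data (wuki → wukiesh) adds -esh, so the same rule applies.
The other patterns: stems beginning with t- add -eka; stems beginning with g- or p- insert -ur- after the first vowel.
So wiki → wikiesh.

wikiesh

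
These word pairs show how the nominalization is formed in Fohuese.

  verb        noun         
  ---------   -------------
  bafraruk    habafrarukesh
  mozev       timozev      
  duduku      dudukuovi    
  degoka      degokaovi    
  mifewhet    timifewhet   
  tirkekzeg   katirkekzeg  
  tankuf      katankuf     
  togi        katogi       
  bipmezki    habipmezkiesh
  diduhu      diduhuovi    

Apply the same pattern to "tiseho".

bipmezki and togi both end in -i yet inflect differently (habipmezkiesh, katogi), so the final letter is not what conditions the rule; the first letter is.
"tiseho" begins with t-. The stems beginning with t- (tirkekzeg → katirkekzeg, togi → katogi, tankuf → katankuf) add the prefix ka-.
The other patterns: stems beginning with b- add ha- … -esh around the stem; stems beginning with d- add -ovi; stems beginning with m- add the prefix ti-.
So tiseho → katiseho.

katiseho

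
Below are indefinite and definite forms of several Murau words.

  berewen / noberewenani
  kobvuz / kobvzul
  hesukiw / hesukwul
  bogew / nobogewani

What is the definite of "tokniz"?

bogew and hesukiw both end in -w yet inflect differently (nobogewani, hesukwul), so the final letter is not what conditions the rule; the last vowel is.
"tokniz" has last vowel 'i'. The one such stem in the data (hesukiw → hesukwul) deletes the last vowel and adds -ul (as does kobvuz), so the same rule applies.
So tokniz → toknzul.

toknzul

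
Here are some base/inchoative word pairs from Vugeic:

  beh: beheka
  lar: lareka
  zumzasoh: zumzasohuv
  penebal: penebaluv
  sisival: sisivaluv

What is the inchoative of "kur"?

"kur" has 1 vowel. The stems with 1 vowel (beh → beheka, lar → lareka) add -eka.
So kur → kureka.

kureka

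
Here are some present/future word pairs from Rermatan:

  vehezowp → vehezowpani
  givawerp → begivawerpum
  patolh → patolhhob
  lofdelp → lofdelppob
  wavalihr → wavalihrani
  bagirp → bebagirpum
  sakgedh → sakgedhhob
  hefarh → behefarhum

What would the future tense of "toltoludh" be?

toltoludhhob

hefarh and sakgedh both end in -h yet inflect differently (behefarhum, sakgedhhob), so the final letter is not what conditions the rule; the second-to-last letter is.
"toltoludh" has second-to-last letter 'd'. The one such stem in the data (sakgedh → sakgedhhob) doubles the final consonant and adds -ob (as do patolh, lofdelp), so the same rule applies.
The other patterns: stems whose second-to-last letter is 'r' add be- … -um around the stem; stems whose second-to-last letter is 'h' or 'w' add -ani.
So toltoludh → toltoludhhob.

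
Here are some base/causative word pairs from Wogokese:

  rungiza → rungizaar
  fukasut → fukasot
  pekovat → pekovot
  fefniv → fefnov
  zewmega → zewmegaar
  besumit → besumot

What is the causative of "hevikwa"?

pekovat and rungiza both have last vowel 'a' yet inflect differently (pekovot, rungizaar), so the last vowel is not what conditions the rule; the final letter is.
"hevikwa" ends in -a. The stems ending in -a (rungiza → rungizaar, zewmega → zewmegaar) add -ar.
So hevikwa → hevikwaar.

hevikwaar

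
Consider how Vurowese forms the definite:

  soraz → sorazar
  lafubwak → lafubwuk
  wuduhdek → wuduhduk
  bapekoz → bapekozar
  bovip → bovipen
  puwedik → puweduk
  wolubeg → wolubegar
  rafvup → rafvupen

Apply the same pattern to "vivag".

vivagar

bovip and puwedik both have last vowel 'i' yet inflect differently (bovipen, puweduk), so the last vowel is not what conditions the rule; the final letter is.
"vivag" ends in -g. The one such stem in the data (wolubeg → wolubegar) adds -ar, so the same rule applies.
The other patterns: stems ending in -p add -en; stems ending in -k change the last vowel to 'u'.
So vivag → vivagar.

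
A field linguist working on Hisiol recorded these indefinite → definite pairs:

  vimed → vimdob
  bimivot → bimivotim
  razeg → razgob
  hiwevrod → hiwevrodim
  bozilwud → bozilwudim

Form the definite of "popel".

poplob

"popel" has 2 vowels. The stems with 2 vowels (vimed → vimdob, razeg → razgob) delete the last vowel and add -ob.
So popel → poplob.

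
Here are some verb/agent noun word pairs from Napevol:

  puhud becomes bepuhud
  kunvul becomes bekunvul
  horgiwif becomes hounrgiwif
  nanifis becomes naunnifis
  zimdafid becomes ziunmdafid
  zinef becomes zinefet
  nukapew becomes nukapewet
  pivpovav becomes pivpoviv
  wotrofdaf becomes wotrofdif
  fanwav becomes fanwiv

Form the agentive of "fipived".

fipivedet

puhud and zimdafid both end in -d yet inflect differently (bepuhud, ziunmdafid), so the final letter is not what conditions the rule; the last vowel is.
"fipived" has last vowel 'e'. The stems whose last vowel is 'e' (zinef → zinefet, nukapew → nukapewet) add -et.
So fipived → fipivedet.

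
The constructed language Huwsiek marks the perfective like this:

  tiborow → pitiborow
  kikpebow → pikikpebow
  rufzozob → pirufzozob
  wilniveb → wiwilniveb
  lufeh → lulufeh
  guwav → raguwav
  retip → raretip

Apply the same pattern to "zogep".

rufzozob and wilniveb both end in -b yet inflect differently (pirufzozob, wiwilniveb), so the final letter is not what conditions the rule; the last vowel is.
"zogep" has last vowel 'e'. The stems whose last vowel is 'e' (wilniveb → wiwilniveb, lufeh → lulufeh) repeat the first consonant+vowel as a prefix.
The other patterns: stems whose last vowel is 'o' add the prefix pi-; stems whose last vowel is 'a' or 'i' add the prefix ra-.
So zogep → zozogep.

zozogep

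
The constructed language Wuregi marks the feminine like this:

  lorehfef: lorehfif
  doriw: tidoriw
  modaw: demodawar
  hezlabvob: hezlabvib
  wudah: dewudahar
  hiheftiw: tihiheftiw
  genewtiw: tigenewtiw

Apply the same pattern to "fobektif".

tifobektif

"fobektif" has last vowel 'i'. The stems whose last vowel is 'i' (genewtiw → tigenewtiw, doriw → tidoriw, hiheftiw → tihiheftiw) add the prefix ti-.
The other patterns: stems whose last vowel is 'e' or 'o' change the last vowel to 'i'; stems whose last vowel is 'a' add de- … -ar around the stem.
So fobektif → tifobektif.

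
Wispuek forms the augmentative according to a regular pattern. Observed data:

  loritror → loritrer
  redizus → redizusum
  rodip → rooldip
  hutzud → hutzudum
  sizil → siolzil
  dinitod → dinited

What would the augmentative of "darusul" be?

darusulum

"darusul" has last vowel 'u'. The stems whose last vowel is 'u' (redizus → redizusum, hutzud → hutzudum) add -um.
So darusul → darusulum.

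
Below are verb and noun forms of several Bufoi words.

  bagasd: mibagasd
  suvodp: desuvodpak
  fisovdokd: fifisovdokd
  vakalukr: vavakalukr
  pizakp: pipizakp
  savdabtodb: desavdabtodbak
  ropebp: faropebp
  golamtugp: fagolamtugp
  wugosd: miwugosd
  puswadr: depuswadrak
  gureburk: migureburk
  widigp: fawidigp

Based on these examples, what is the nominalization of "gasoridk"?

suvodp and pizakp both end in -p yet inflect differently (desuvodpak, pipizakp), so the final letter is not what conditions the rule; the second-to-last letter is.
"gasoridk" has second-to-last letter 'd'. The stems whose second-to-last letter is 'd' (suvodp → desuvodpak, puswadr → depuswadrak, savdabtodb → desavdabtodbak) add de- … -ak around the stem.
The other patterns: stems whose second-to-last letter is 'r' or 's' add the prefix mi-; stems whose second-to-last letter is 'k' repeat the first consonant+vowel as a prefix; stems whose second-to-last letter is 'b' or 'g' add the prefix fa-.
So gasoridk → degasoridkak.

degasoridkak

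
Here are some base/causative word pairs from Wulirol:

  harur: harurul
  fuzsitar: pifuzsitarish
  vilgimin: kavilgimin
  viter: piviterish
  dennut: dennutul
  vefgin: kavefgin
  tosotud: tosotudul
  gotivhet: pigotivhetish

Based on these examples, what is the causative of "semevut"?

"semevut" has last vowel 'u'. The stems whose last vowel is 'u' (harur → harurul, tosotud → tosotudul, dennut → dennutul) add -ul.
The other patterns: stems whose last vowel is 'i' add the prefix ka-; stems whose last vowel is 'a' or 'e' add pi- … -ish around the stem.
So semevut → semevutul.

semevutul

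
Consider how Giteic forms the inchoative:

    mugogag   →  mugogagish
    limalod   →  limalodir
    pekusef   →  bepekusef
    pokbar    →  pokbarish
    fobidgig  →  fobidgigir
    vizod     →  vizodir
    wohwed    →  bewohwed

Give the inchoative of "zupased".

bezupased

wohwed and vizod both end in -d yet inflect differently (bewohwed, vizodir), so the final letter is not what conditions the rule; the last vowel is.
"zupased" has last vowel 'e'. The stems whose last vowel is 'e' (wohwed → bewohwed, pekusef → bepekusef) add the prefix be-.
The other patterns: stems whose last vowel is 'a' add -ish; stems whose last vowel is 'i' or 'o' add -ir.
So zupased → bezupased.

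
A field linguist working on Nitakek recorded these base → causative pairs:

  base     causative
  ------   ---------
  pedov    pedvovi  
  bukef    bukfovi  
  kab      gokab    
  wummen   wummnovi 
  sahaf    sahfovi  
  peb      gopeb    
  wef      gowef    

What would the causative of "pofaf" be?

wef and sahaf both end in -f yet inflect differently (gowef, sahfovi), so the final letter is not what conditions the rule; the number of vowels is.
"pofaf" has 2 vowels. The stems with 2 vowels (pedov → pedvovi, sahaf → sahfovi, wummen → wummnovi) delete the last vowel and add -ovi.
So pofaf → poffovi.

poffovi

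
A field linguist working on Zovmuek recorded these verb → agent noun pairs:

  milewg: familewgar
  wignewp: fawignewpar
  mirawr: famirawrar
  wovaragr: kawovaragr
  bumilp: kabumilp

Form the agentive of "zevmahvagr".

kazevmahvagr

mirawr and wovaragr both end in -r yet inflect differently (famirawrar, kawovaragr), so the final letter is not what conditions the rule; the second-to-last letter is.
"zevmahvagr" has second-to-last letter 'g'. The one such stem in the data (wovaragr → kawovaragr) adds the prefix ka-, so the same rule applies.
So zevmahvagr → kazevmahvagr.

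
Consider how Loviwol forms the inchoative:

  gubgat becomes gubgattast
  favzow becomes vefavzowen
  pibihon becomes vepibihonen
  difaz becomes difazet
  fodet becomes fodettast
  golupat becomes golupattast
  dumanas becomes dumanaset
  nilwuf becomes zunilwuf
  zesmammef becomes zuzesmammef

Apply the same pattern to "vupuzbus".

zesmammef and fodet both have last vowel 'e' yet inflect differently (zuzesmammef, fodettast), so the last vowel is not what conditions the rule; the final letter is.
"vupuzbus" ends in -s. The one such stem in the data (dumanas → dumanaset) adds -et, so the same rule applies.
The other patterns: stems ending in -n or -w add ve- … -en around the stem; stems ending in -f add the prefix zu-; stems ending in -t double the final consonant and add -ast.
So vupuzbus → vupuzbuset.

vupuzbuset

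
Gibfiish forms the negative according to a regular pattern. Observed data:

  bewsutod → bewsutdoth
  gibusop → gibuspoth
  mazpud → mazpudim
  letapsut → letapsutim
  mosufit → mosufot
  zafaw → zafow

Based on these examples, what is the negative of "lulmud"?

lulmudim

bewsutod and mazpud both end in -d yet inflect differently (bewsutdoth, mazpudim), so the final letter is not what conditions the rule; the last vowel is.
"lulmud" has last vowel 'u'. The stems whose last vowel is 'u' (mazpud → mazpudim, letapsut → letapsutim) add -im.
The other patterns: stems whose last vowel is 'o' delete the last vowel and add -oth; stems whose last vowel is 'a' or 'i' change the last vowel to 'o'.
So lulmud → lulmudim.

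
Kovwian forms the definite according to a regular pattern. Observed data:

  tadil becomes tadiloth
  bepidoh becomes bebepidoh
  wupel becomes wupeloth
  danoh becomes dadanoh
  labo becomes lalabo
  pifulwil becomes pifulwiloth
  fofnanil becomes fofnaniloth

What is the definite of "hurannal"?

hurannaloth

"hurannal" ends in -l. The stems ending in -l (fofnanil → fofnaniloth, wupel → wupeloth, tadil → tadiloth) add -oth.
The other pattern: stems ending in -h or -o repeat the first consonant+vowel as a prefix.
So hurannal → hurannaloth.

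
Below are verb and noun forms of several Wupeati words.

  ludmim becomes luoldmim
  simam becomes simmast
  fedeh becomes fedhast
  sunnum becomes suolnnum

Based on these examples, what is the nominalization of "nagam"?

ludmim and simam both end in -m yet inflect differently (luoldmim, simmast), so the final letter is not what conditions the rule; the last vowel is.
"nagam" has last vowel 'a'. The one such stem in the data (simam → simmast) deletes the last vowel and adds -ast (as does fedeh), so the same rule applies.
The other pattern: stems whose last vowel is 'i' or 'u' insert -ol- after the first vowel.
So nagam → nagmast.

nagmast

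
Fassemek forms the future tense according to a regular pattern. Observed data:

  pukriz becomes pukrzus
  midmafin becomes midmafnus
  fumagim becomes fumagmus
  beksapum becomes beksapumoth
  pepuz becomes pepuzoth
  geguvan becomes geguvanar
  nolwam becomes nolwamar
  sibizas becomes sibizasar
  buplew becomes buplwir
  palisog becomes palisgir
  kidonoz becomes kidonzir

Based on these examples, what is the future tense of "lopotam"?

lopotamar

fumagim and beksapum both end in -m yet inflect differently (fumagmus, beksapumoth), so the final letter is not what conditions the rule; the last vowel is.
"lopotam" has last vowel 'a'. The stems whose last vowel is 'a' (geguvan → geguvanar, nolwam → nolwamar, sibizas → sibizasar) add -ar.
So lopotam → lopotamar.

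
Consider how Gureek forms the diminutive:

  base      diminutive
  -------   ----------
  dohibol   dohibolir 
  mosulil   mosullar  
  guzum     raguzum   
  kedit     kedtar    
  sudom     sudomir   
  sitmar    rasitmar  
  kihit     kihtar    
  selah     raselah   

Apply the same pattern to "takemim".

dohibol and mosulil both end in -l yet inflect differently (dohibolir, mosullar), so the final letter is not what conditions the rule; the last vowel is.
"takemim" has last vowel 'i'. The stems whose last vowel is 'i' (kihit → kihtar, kedit → kedtar, mosulil → mosullar) delete the last vowel and add -ar.
So takemim → takemmar.

takemmar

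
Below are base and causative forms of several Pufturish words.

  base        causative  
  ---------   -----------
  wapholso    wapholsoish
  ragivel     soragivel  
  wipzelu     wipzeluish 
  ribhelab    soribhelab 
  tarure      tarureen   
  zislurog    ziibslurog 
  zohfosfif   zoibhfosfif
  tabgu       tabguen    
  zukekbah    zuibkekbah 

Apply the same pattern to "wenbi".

wenbiish

tabgu and wipzelu both end in -u yet inflect differently (tabguen, wipzeluish), so the final letter is not what conditions the rule; the first letter is.
"wenbi" begins with w-. The stems beginning with w- (wipzelu → wipzeluish, wapholso → wapholsoish) add -ish.
So wenbi → wenbiish.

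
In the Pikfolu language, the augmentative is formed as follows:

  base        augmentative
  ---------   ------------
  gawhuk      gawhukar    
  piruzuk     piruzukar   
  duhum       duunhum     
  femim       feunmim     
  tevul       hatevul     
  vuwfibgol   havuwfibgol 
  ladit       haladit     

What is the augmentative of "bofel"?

habofel

gawhuk and duhum both have last vowel 'u' yet inflect differently (gawhukar, duunhum), so the last vowel is not what conditions the rule; the final letter is.
"bofel" ends in -l. The stems ending in -l (tevul → hatevul, vuwfibgol → havuwfibgol) add the prefix ha-.
So bofel → habofel.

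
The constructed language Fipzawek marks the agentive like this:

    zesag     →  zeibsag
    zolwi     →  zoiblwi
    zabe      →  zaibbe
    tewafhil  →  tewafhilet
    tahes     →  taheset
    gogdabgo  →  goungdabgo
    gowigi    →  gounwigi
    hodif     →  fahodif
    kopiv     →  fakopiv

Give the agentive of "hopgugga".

"hopgugga" begins with h-. The one such stem in the data (hodif → fahodif) adds the prefix fa-, so the same rule applies.
The other patterns: stems beginning with z- insert -ib- after the first vowel; stems beginning with t- add -et; stems beginning with g- insert -un- after the first vowel.
So hopgugga → fahopgugga.

fahopgugga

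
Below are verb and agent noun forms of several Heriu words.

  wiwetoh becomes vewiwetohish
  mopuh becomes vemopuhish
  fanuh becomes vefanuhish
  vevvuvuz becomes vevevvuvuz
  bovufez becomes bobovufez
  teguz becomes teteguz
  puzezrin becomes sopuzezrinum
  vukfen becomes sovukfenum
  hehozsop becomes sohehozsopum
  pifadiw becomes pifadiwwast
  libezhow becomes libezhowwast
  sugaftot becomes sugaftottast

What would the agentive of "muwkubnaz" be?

mopuh and vevvuvuz both have last vowel 'u' yet inflect differently (vemopuhish, vevevvuvuz), so the last vowel is not what conditions the rule; the final letter is.
"muwkubnaz" ends in -z. The stems ending in -z (vevvuvuz → vevevvuvuz, bovufez → bobovufez, teguz → teteguz) repeat the first consonant+vowel as a prefix.
The other patterns: stems ending in -h add ve- … -ish around the stem; stems ending in -n or -p add so- … -um around the stem; stems ending in -t or -w double the final consonant and add -ast.
So muwkubnaz → mumuwkubnaz.

mumuwkubnaz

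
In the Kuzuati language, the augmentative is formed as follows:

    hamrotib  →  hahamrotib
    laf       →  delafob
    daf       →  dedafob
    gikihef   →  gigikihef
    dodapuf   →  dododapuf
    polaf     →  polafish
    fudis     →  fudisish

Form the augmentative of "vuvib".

"vuvib" has 2 vowels. The stems with 2 vowels (polaf → polafish, fudis → fudisish) add -ish.
So vuvib → vuvibish.

vuvibish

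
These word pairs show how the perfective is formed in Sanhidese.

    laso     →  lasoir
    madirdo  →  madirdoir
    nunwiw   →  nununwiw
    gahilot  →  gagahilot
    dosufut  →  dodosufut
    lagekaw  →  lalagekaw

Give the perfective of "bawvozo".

bawvozoir

laso and gahilot both have last vowel 'o' yet inflect differently (lasoir, gagahilot), so the last vowel is not what conditions the rule; whether the stem ends in a vowel or a consonant is.
"bawvozo" ends in a vowel. The stems ending in a vowel (laso → lasoir, madirdo → madirdoir) add -ir.
So bawvozo → bawvozoir.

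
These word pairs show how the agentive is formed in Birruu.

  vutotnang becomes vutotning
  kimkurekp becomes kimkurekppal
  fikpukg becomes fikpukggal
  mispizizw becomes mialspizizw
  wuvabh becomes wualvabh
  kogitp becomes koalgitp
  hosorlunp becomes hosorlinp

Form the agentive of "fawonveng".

fawonving

vutotnang and fikpukg both end in -g yet inflect differently (vutotning, fikpukggal), so the final letter is not what conditions the rule; the second-to-last letter is.
"fawonveng" has second-to-last letter 'n'. The stems whose second-to-last letter is 'n' (hosorlunp → hosorlinp, vutotnang → vutotning) change the last vowel to 'i'.
So fawonveng → fawonving.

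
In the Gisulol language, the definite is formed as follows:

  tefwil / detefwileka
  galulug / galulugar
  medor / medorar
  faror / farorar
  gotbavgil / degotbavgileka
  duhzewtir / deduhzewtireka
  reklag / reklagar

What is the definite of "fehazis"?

duhzewtir and medor both end in -r yet inflect differently (deduhzewtireka, medorar), so the final letter is not what conditions the rule; the last vowel is.
"fehazis" has last vowel 'i'. The stems whose last vowel is 'i' (gotbavgil → degotbavgileka, tefwil → detefwileka, duhzewtir → deduhzewtireka) add de- … -eka around the stem.
So fehazis → defehaziseka.

defehaziseka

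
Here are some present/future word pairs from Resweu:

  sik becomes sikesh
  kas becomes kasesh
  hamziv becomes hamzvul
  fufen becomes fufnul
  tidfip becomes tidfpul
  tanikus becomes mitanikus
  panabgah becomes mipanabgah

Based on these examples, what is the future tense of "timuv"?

timvul

"timuv" has 2 vowels. The stems with 2 vowels (hamziv → hamzvul, fufen → fufnul, tidfip → tidfpul) delete the last vowel and add -ul.
The other patterns: stems with 1 vowel add -esh; stems with 3 vowels add the prefix mi-.
So timuv → timvul.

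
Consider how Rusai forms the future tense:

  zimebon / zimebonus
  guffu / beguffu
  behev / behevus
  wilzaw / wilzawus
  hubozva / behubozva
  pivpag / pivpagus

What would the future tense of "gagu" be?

wilzaw and hubozva both have last vowel 'a' yet inflect differently (wilzawus, behubozva), so the last vowel is not what conditions the rule; whether the stem ends in a vowel or a consonant is.
"gagu" ends in a vowel. The stems ending in a vowel (hubozva → behubozva, guffu → beguffu) add the prefix be-.
The other pattern: stems ending in a consonant add -us.
So gagu → begagu.

begagu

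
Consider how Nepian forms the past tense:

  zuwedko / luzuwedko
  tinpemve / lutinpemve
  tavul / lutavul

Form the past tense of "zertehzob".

Every pair shown (zuwedko → luzuwedko, tinpemve → lutinpemve, tavul → lutavul) follows the same rule: add the prefix lu-.
So zertehzob → luzertehzob.

luzertehzob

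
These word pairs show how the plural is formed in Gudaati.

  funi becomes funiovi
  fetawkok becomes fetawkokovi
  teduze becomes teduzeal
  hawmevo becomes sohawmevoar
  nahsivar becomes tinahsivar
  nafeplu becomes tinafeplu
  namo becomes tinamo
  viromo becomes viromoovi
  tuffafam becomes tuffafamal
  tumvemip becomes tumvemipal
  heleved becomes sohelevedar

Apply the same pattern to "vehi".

vehiovi

"vehi" begins with v-. The one such stem in the data (viromo → viromoovi) adds -ovi, so the same rule applies.
So vehi → vehiovi.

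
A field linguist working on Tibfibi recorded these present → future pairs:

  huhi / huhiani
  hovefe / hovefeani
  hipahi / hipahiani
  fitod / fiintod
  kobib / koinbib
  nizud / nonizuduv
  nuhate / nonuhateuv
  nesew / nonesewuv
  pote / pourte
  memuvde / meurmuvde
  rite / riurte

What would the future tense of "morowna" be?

fitod and nizud both end in -d yet inflect differently (fiintod, nonizuduv), so the final letter is not what conditions the rule; the first letter is.
"morowna" begins with m-. The one such stem in the data (memuvde → meurmuvde) inserts -ur- after the first vowel (as do pote, rite), so the same rule applies.
The other patterns: stems beginning with h- add -ani; stems beginning with f- or k- insert -in- after the first vowel; stems beginning with n- add no- … -uv around the stem.
So morowna → mourrowna.

mourrowna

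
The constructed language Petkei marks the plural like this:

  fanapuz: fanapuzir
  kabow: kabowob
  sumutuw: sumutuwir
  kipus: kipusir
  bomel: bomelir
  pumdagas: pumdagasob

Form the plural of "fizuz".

fizuzir

kipus and pumdagas both end in -s yet inflect differently (kipusir, pumdagasob), so the final letter is not what conditions the rule; the last vowel is.
"fizuz" has last vowel 'u'. The stems whose last vowel is 'u' (sumutuw → sumutuwir, kipus → kipusir, fanapuz → fanapuzir) add -ir.
The other pattern: stems whose last vowel is 'a' or 'o' add -ob.
So fizuz → fizuzir.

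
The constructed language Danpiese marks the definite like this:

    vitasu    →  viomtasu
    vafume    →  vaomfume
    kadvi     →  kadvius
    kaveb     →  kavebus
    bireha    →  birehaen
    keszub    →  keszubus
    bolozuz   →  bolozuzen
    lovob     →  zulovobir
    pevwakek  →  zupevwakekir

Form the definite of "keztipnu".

"keztipnu" begins with k-. The stems beginning with k- (kadvi → kadvius, kaveb → kavebus, keszub → keszubus) add -us.
The other patterns: stems beginning with b- add -en; stems beginning with v- insert -om- after the first vowel; stems beginning with l- or p- add zu- … -ir around the stem.
So keztipnu → keztipnuus.

keztipnuus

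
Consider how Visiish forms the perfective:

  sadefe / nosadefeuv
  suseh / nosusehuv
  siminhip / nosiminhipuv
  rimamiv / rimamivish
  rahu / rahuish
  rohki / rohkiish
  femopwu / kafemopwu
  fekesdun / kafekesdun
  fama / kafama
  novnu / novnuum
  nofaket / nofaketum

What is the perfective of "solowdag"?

rahu and femopwu both end in -u yet inflect differently (rahuish, kafemopwu), so the final letter is not what conditions the rule; the first letter is.
"solowdag" begins with s-. The stems beginning with s- (sadefe → nosadefeuv, suseh → nosusehuv, siminhip → nosiminhipuv) add no- … -uv around the stem.
The other patterns: stems beginning with r- add -ish; stems beginning with f- add the prefix ka-; stems beginning with n- add -um.
So solowdag → nosolowdaguv.

nosolowdaguv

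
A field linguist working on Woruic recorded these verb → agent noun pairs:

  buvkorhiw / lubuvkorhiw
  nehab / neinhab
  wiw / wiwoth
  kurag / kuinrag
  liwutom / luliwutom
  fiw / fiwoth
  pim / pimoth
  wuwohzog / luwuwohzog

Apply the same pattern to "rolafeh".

pim and liwutom both end in -m yet inflect differently (pimoth, luliwutom), so the final letter is not what conditions the rule; the number of vowels is.
"rolafeh" has 3 vowels. The stems with 3 vowels (liwutom → luliwutom, wuwohzog → luwuwohzog, buvkorhiw → lubuvkorhiw) add the prefix lu-.
The other patterns: stems with 1 vowel add -oth; stems with 2 vowels insert -in- after the first vowel.
So rolafeh → lurolafeh.

lurolafeh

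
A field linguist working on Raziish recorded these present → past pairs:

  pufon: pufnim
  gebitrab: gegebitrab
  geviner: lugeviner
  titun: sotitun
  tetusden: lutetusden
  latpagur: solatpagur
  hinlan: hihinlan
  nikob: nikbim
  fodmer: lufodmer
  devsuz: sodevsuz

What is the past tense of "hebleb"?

luhebleb

gebitrab and nikob both end in -b yet inflect differently (gegebitrab, nikbim), so the final letter is not what conditions the rule; the last vowel is.
"hebleb" has last vowel 'e'. The stems whose last vowel is 'e' (geviner → lugeviner, fodmer → lufodmer, tetusden → lutetusden) add the prefix lu-.
So hebleb → luhebleb.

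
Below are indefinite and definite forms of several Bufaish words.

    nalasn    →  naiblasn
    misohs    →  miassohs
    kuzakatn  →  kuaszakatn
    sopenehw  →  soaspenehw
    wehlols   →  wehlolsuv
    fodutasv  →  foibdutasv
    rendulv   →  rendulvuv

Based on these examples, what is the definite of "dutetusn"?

duibtetusn

"dutetusn" has second-to-last letter 's'. The stems whose second-to-last letter is 's' (fodutasv → foibdutasv, nalasn → naiblasn) insert -ib- after the first vowel.
The other patterns: stems whose second-to-last letter is 'l' add -uv; stems whose second-to-last letter is 'h' or 't' insert -as- after the first vowel.
So dutetusn → duibtetusn.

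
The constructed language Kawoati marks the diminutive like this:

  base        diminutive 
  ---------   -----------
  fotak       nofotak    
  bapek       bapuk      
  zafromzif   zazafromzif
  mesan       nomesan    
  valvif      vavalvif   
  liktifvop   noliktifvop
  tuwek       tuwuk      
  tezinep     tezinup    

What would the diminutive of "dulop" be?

tuwek and fotak both end in -k yet inflect differently (tuwuk, nofotak), so the final letter is not what conditions the rule; the last vowel is.
"dulop" has last vowel 'o'. The one such stem in the data (liktifvop → noliktifvop) adds the prefix no-, so the same rule applies.
So dulop → nodulop.

nodulop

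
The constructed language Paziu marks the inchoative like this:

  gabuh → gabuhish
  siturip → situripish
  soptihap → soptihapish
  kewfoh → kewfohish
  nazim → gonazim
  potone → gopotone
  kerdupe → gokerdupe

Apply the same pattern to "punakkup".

"punakkup" ends in -p. The stems ending in -p (siturip → situripish, soptihap → soptihapish) add -ish.
The other pattern: stems ending in -e or -m add the prefix go-.
So punakkup → punakkupish.

punakkupish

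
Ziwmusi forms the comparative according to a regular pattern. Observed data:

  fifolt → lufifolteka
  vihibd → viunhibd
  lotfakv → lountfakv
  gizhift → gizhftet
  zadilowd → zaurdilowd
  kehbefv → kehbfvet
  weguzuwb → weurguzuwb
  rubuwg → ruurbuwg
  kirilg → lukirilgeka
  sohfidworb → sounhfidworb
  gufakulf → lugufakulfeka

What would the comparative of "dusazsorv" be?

duunsazsorv

fifolt and gizhift both end in -t yet inflect differently (lufifolteka, gizhftet), so the final letter is not what conditions the rule; the second-to-last letter is.
"dusazsorv" has second-to-last letter 'r'. The one such stem in the data (sohfidworb → sounhfidworb) inserts -un- after the first vowel (as do vihibd, lotfakv), so the same rule applies.
So dusazsorv → duunsazsorv.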